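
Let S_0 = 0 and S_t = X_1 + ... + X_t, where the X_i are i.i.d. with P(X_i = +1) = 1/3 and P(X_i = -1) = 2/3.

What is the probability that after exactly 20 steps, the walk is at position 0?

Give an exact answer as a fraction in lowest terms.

To be at 0 after 20 steps: need exactly 10 steps of +1 and 10 of -1.
Number of such sequences: C(20,10) = 184756
Each has probability (1/3)^10 · (2/3)^10 = 1024/3486784401
P = 184756 · 1024/3486784401 = 189190144/3486784401

Answer: 189190144/3486784401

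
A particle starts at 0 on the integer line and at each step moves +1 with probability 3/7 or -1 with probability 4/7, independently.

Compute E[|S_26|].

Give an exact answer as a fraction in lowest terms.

Answer: 6781534681635385569638/1341068619663964900807

Derivation:
S_26 takes values m ≡ 0 (mod 2) with |m| ≤ 26; P(S_26=m) = C(26,(26+m)/2) · (3/7)^((26+m)/2) · (4/7)^((26-m)/2).
Distribution: P(S=-26)=4503599627370496/9387480337647754305649, P(S=-24)=87820192733724672/9387480337647754305649, P(S=-22)=823314306878668800/9387480337647754305649, P(S=-20)=4939885841272012800/9387480337647754305649, P(S=-18)=21303257690485555200/9387480337647754305649, P(S=-16)=70300750378602332160/9387480337647754305649, P(S=-14)=26362781391975874560/1341068619663964900807, P(S=-12)=395441720879638118400/9387480337647754305649, P(S=-10)=704380565316855398400/9387480337647754305649, P(S=-8)=1056570847975283097600/9387480337647754305649, P(S=-6)=1347127831168485949440/9387480337647754305649, P(S=-4)=1469593997638348308480/9387480337647754305649, P(S=-2)=1377744372785951539200/9387480337647754305649, P(S=0)=158970504552225177600/1341068619663964900807, P(S=2)=774981209692097740800/9387480337647754305649, P(S=4)=464988725815258644480/9387480337647754305649, P(S=6)=239759811748492738560/9387480337647754305649, P(S=8)=105776387536099737600/9387480337647754305649, P(S=10)=39666145326037401600/9387480337647754305649, P(S=12)=12526151155590758400/9387480337647754305649, P(S=14)=469730668334653440/1341068619663964900807, P(S=16)=704596002501980160/9387480337647754305649, P(S=18)=120101591335564800/9387480337647754305649, P(S=20)=15665424956812800/9387480337647754305649, P(S=22)=1468633589701200/9387480337647754305649, P(S=24)=88118015382072/9387480337647754305649, P(S=26)=2541865828329/9387480337647754305649
E[|S_26|] = Σ_m |m|·P(S_26=m) = 6781534681635385569638/1341068619663964900807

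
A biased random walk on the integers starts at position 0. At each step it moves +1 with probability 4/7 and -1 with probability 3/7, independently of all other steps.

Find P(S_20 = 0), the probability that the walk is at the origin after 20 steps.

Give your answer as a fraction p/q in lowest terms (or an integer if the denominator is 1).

Answer: 11439604544569344/79792266297612001

Derivation:
To be at 0 after 20 steps: need exactly 10 steps of +1 and 10 of -1.
Number of such sequences: C(20,10) = 184756
Each has probability (4/7)^10 · (3/7)^10 = 61917364224/79792266297612001
P = 184756 · 61917364224/79792266297612001 = 11439604544569344/79792266297612001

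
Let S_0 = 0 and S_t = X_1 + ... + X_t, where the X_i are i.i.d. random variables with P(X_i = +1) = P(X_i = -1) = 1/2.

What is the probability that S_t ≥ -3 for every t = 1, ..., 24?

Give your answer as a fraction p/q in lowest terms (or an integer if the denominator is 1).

Let f(t,s) = #length-t paths at position s with S_1..S_t all ≥ -3.
f(t,s) = f(t-1,s-1) + f(t-1,s+1) for s ≥ -3; f(t,s) = 0 for s < -3.
t=0: f(0,0)=1
t=1: f(1,-1)=1 f(1,1)=1
t=2: f(2,-2)=1 f(2,0)=2 f(2,2)=1
t=3: f(3,-3)=1 f(3,-1)=3 f(3,1)=3 f(3,3)=1
t=4: f(4,-2)=4 f(4,0)=6 f(4,2)=4 f(4,4)=1
t=5: f(5,-3)=4 f(5,-1)=10 f(5,1)=10 f(5,3)=5 f(5,5)=1
t=6: f(6,-2)=14 f(6,0)=20 f(6,2)=15 f(6,4)=6 f(6,6)=1
t=7: f(7,-3)=14 f(7,-1)=34 f(7,1)=35 f(7,3)=21 f(7,5)=7 f(7,7)=1
t=8: f(8,-2)=48 f(8,0)=69 f(8,2)=56 f(8,4)=28 f(8,6)=8 f(8,8)=1
t=9: f(9,-3)=48 f(9,-1)=117 f(9,1)=125 f(9,3)=84 f(9,5)=36 f(9,7)=9 f(9,9)=1
t=10: f(10,-2)=165 f(10,0)=242 f(10,2)=209 f(10,4)=120 f(10,6)=45 f(10,8)=10 f(10,10)=1
t=11: f(11,-3)=165 f(11,-1)=407 f(11,1)=451 f(11,3)=329 f(11,5)=165 f(11,7)=55 f(11,9)=11 f(11,11)=1
t=12: f(12,-2)=572 f(12,0)=858 f(12,2)=780 f(12,4)=494 f(12,6)=220 f(12,8)=66 f(12,10)=12 f(12,12)=1
t=13: f(13,-3)=572 f(13,-1)=1430 f(13,1)=1638 f(13,3)=1274 f(13,5)=714 f(13,7)=286 f(13,9)=78 f(13,11)=13 f(13,13)=1
t=14: f(14,-2)=2002 f(14,0)=3068 f(14,2)=2912 f(14,4)=1988 f(14,6)=1000 f(14,8)=364 f(14,10)=91 f(14,12)=14 f(14,14)=1
t=15: f(15,-3)=2002 f(15,-1)=5070 f(15,1)=5980 f(15,3)=4900 f(15,5)=2988 f(15,7)=1364 f(15,9)=455 f(15,11)=105 f(15,13)=15 f(15,15)=1
t=16: f(16,-2)=7072 f(16,0)=11050 f(16,2)=10880 f(16,4)=7888 f(16,6)=4352 f(16,8)=1819 f(16,10)=560 f(16,12)=120 f(16,14)=16 f(16,16)=1
t=17: f(17,-3)=7072 f(17,-1)=18122 f(17,1)=21930 f(17,3)=18768 f(17,5)=12240 f(17,7)=6171 f(17,9)=2379 f(17,11)=680 f(17,13)=136 f(17,15)=17 f(17,17)=1
t=18: f(18,-2)=25194 f(18,0)=40052 f(18,2)=40698 f(18,4)=31008 f(18,6)=18411 f(18,8)=8550 f(18,10)=3059 f(18,12)=816 f(18,14)=153 f(18,16)=18 f(18,18)=1
t=19: f(19,-3)=25194 f(19,-1)=65246 f(19,1)=80750 f(19,3)=71706 f(19,5)=49419 f(19,7)=26961 f(19,9)=11609 f(19,11)=3875 f(19,13)=969 f(19,15)=171 f(19,17)=19 f(19,19)=1
t=20: f(20,-2)=90440 f(20,0)=145996 f(20,2)=152456 f(20,4)=121125 f(20,6)=76380 f(20,8)=38570 f(20,10)=15484 f(20,12)=4844 f(20,14)=1140 f(20,16)=190 f(20,18)=20 f(20,20)=1
t=21: f(21,-3)=90440 f(21,-1)=236436 f(21,1)=298452 f(21,3)=273581 f(21,5)=197505 f(21,7)=114950 f(21,9)=54054 f(21,11)=20328 f(21,13)=5984 f(21,15)=1330 f(21,17)=210 f(21,19)=21 f(21,21)=1
t=22: f(22,-2)=326876 f(22,0)=534888 f(22,2)=572033 f(22,4)=471086 f(22,6)=312455 f(22,8)=169004 f(22,10)=74382 f(22,12)=26312 f(22,14)=7314 f(22,16)=1540 f(22,18)=231 f(22,20)=22 f(22,22)=1
t=23: f(23,-3)=326876 f(23,-1)=861764 f(23,1)=1106921 f(23,3)=1043119 f(23,5)=783541 f(23,7)=481459 f(23,9)=243386 f(23,11)=100694 f(23,13)=33626 f(23,15)=8854 f(23,17)=1771 f(23,19)=253 f(23,21)=23 f(23,23)=1
t=24: f(24,-2)=1188640 f(24,0)=1968685 f(24,2)=2150040 f(24,4)=1826660 f(24,6)=1265000 f(24,8)=724845 f(24,10)=344080 f(24,12)=134320 f(24,14)=42480 f(24,16)=10625 f(24,18)=2024 f(24,20)=276 f(24,22)=24 f(24,24)=1
Σ_s f(24,s) = 9657700
P = 9657700/16777216 = 2414425/4194304

Answer: 2414425/4194304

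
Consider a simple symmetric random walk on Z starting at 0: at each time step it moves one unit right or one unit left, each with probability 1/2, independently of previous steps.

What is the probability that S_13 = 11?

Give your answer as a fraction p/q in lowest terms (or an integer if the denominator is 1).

Answer: 13/8192

Derivation:
To reach position 11 after 13 steps: need 12 steps of +1 and 1 of -1.
Favorable paths: C(13,12) = 13
Total paths: 2^13 = 8192
P = 13/8192 = 13/8192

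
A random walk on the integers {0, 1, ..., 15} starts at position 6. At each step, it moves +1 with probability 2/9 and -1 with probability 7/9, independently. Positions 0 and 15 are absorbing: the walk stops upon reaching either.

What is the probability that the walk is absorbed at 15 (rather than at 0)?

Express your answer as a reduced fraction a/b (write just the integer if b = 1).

Answer: 179712/14171825305

Derivation:
Biased walk: p = 2/9, q = 7/9, r = q/p = 7/2
Gambler's ruin: P(hit 15 before 0 | start at 6) = (1 - r^a)/(1 - r^N)
r^6 = 117649/64; r^15 = 4747561509943/32768
P = (1 - 117649/64) / (1 - 4747561509943/32768) = -117585/64 / -4747561477175/32768 = 179712/14171825305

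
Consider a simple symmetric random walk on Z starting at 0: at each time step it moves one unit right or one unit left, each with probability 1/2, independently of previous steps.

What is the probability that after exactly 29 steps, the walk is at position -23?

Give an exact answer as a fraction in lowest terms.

Answer: 1827/268435456

Derivation:
To reach position -23 after 29 steps: need 3 steps of +1 and 26 of -1.
Favorable paths: C(29,3) = 3654
Total paths: 2^29 = 536870912
P = 3654/536870912 = 1827/268435456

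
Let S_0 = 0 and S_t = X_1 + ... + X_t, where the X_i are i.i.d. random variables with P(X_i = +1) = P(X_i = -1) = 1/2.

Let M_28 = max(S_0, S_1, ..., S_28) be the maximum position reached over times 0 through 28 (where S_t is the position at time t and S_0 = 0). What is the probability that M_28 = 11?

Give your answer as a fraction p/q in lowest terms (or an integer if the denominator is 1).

Answer: 3108105/268435456

Derivation:
Let M_28 = max(S_0,...,S_28). Use the reflection principle: for j ≥ 1, #{paths with M_28 ≥ j} = #{S_28 ≥ j} + #{S_28 ≥ j+1}.
By reflection, #{M_28 ≥ 11} = #{S_28 ≥ 11} + #{S_28 ≥ 12} = 4791323 + 4791323 = 9582646.
#{M_28 ≥ 12} = #{S_28 ≥ 12} + #{S_28 ≥ 13} = 4791323 + 1683218 = 6474541.
#{M_28 = 11} = 9582646 - 6474541 = 3108105.
P(M_28 = 11) = 3108105/268435456 = 3108105/268435456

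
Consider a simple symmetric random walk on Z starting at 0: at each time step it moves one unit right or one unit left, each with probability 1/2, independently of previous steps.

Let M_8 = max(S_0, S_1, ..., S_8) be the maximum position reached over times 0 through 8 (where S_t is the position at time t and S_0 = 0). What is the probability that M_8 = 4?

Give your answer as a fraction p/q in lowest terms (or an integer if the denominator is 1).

Answer: 7/64

Derivation:
Let M_8 = max(S_0,...,S_8). Use the reflection principle: for j ≥ 1, #{paths with M_8 ≥ j} = #{S_8 ≥ j} + #{S_8 ≥ j+1}.
By reflection, #{M_8 ≥ 4} = #{S_8 ≥ 4} + #{S_8 ≥ 5} = 37 + 9 = 46.
#{M_8 ≥ 5} = #{S_8 ≥ 5} + #{S_8 ≥ 6} = 9 + 9 = 18.
#{M_8 = 4} = 46 - 18 = 28.
P(M_8 = 4) = 28/256 = 7/64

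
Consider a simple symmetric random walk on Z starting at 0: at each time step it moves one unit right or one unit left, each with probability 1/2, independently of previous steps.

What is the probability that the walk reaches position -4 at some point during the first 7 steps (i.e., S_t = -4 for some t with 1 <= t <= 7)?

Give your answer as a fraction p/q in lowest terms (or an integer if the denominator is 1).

Count via complement. Let g(t,s) = #length-t paths at position s with S_1..S_t all ≠ -4.
g(t,s) = g(t-1,s-1) + g(t-1,s+1) for s ≠ -4; g(t,-4) = 0.
t=0: g(0,0)=1
t=1: g(1,-1)=1 g(1,1)=1
t=2: g(2,-2)=1 g(2,0)=2 g(2,2)=1
t=3: g(3,-3)=1 g(3,-1)=3 g(3,1)=3 g(3,3)=1
t=4: g(4,-2)=4 g(4,0)=6 g(4,2)=4 g(4,4)=1
t=5: g(5,-3)=4 g(5,-1)=10 g(5,1)=10 g(5,3)=5 g(5,5)=1
t=6: g(6,-2)=14 g(6,0)=20 g(6,2)=15 g(6,4)=6 g(6,6)=1
t=7: g(7,-3)=14 g(7,-1)=34 g(7,1)=35 g(7,3)=21 g(7,5)=7 g(7,7)=1
Paths never hitting -4: Σ_s g(7,s) = 112
Paths hitting -4: 2^7 - 112 = 16
P = 16/128 = 1/8

Answer: 1/8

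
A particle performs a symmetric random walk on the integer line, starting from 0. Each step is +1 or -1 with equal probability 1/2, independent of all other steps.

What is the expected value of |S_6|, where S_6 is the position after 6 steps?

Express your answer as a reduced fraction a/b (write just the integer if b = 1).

Answer: 15/8

Derivation:
S_6 takes values m ≡ 0 (mod 2) with |m| ≤ 6; P(S_6=m) = C(6,(6+m)/2)/2^6.
Total paths: 2^6 = 64
Distribution: P(S=-6)=1/64, P(S=-4)=6/64, P(S=-2)=15/64, P(S=0)=20/64, P(S=2)=15/64, P(S=4)=6/64, P(S=6)=1/64
E[|S_6|] = Σ_m |m|·P(S_6=m) = 120/64 = 15/8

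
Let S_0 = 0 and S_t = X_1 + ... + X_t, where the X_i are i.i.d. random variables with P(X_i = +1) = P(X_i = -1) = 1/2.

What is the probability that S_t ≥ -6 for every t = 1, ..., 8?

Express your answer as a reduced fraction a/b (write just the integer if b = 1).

Let f(t,s) = #length-t paths at position s with S_1..S_t all ≥ -6.
f(t,s) = f(t-1,s-1) + f(t-1,s+1) for s ≥ -6; f(t,s) = 0 for s < -6.
t=0: f(0,0)=1
t=1: f(1,-1)=1 f(1,1)=1
t=2: f(2,-2)=1 f(2,0)=2 f(2,2)=1
t=3: f(3,-3)=1 f(3,-1)=3 f(3,1)=3 f(3,3)=1
t=4: f(4,-4)=1 f(4,-2)=4 f(4,0)=6 f(4,2)=4 f(4,4)=1
t=5: f(5,-5)=1 f(5,-3)=5 f(5,-1)=10 f(5,1)=10 f(5,3)=5 f(5,5)=1
t=6: f(6,-6)=1 f(6,-4)=6 f(6,-2)=15 f(6,0)=20 f(6,2)=15 f(6,4)=6 f(6,6)=1
t=7: f(7,-5)=7 f(7,-3)=21 f(7,-1)=35 f(7,1)=35 f(7,3)=21 f(7,5)=7 f(7,7)=1
t=8: f(8,-6)=7 f(8,-4)=28 f(8,-2)=56 f(8,0)=70 f(8,2)=56 f(8,4)=28 f(8,6)=8 f(8,8)=1
Σ_s f(8,s) = 254
P = 254/256 = 127/128

Answer: 127/128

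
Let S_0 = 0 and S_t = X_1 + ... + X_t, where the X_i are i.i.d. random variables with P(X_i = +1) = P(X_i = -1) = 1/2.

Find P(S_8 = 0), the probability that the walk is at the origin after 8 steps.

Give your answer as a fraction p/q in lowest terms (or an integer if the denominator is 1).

To return to 0 after 8 steps: need exactly 4 steps of +1 and 4 of -1.
Favorable paths: C(8,4) = 70
Total paths: 2^8 = 256
P = 70/256 = 35/128

Answer: 35/128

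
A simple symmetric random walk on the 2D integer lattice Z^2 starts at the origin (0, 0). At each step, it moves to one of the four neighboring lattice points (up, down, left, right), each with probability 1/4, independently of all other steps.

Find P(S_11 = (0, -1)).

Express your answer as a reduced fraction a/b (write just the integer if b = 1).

Answer: 53361/1048576

Derivation:
Let h be the number of horizontal steps (so 11-h are vertical). To end at (0,-1) need (h+0)/2 right-steps and ((11-h)-1)/2 up-steps.
Sum over h with 0 ≤ h ≤ 10, h ≡ 0 (mod 2), 11-h ≡ 1 (mod 2):
h=0: C(11,0)·C(0,0)·C(11,5) = 1·1·462 = 462
h=2: C(11,2)·C(2,1)·C(9,4) = 55·2·126 = 13860
h=4: C(11,4)·C(4,2)·C(7,3) = 330·6·35 = 69300
h=6: C(11,6)·C(6,3)·C(5,2) = 462·20·10 = 92400
h=8: C(11,8)·C(8,4)·C(3,1) = 165·70·3 = 34650
h=10: C(11,10)·C(10,5)·C(1,0) = 11·252·1 = 2772
Total favorable: 213444
Total paths: 4^11 = 4194304
P = 213444/4194304 = 53361/1048576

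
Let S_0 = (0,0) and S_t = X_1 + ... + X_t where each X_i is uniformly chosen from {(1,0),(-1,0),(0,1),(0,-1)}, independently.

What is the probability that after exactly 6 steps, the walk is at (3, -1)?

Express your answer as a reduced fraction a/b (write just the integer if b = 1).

Let h be the number of horizontal steps (so 6-h are vertical). To end at (3,-1) need (h+3)/2 right-steps and ((6-h)-1)/2 up-steps.
Sum over h with 3 ≤ h ≤ 5, h ≡ 1 (mod 2), 6-h ≡ 1 (mod 2):
h=3: C(6,3)·C(3,3)·C(3,1) = 20·1·3 = 60
h=5: C(6,5)·C(5,4)·C(1,0) = 6·5·1 = 30
Total favorable: 90
Total paths: 4^6 = 4096
P = 90/4096 = 45/2048

Answer: 45/2048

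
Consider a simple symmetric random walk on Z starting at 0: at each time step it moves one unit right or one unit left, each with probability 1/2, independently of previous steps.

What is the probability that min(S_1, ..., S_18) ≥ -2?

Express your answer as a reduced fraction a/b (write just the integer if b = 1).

Let f(t,s) = #length-t paths at position s with S_1..S_t all ≥ -2.
f(t,s) = f(t-1,s-1) + f(t-1,s+1) for s ≥ -2; f(t,s) = 0 for s < -2.
t=0: f(0,0)=1
t=1: f(1,-1)=1 f(1,1)=1
t=2: f(2,-2)=1 f(2,0)=2 f(2,2)=1
t=3: f(3,-1)=3 f(3,1)=3 f(3,3)=1
t=4: f(4,-2)=3 f(4,0)=6 f(4,2)=4 f(4,4)=1
t=5: f(5,-1)=9 f(5,1)=10 f(5,3)=5 f(5,5)=1
t=6: f(6,-2)=9 f(6,0)=19 f(6,2)=15 f(6,4)=6 f(6,6)=1
t=7: f(7,-1)=28 f(7,1)=34 f(7,3)=21 f(7,5)=7 f(7,7)=1
t=8: f(8,-2)=28 f(8,0)=62 f(8,2)=55 f(8,4)=28 f(8,6)=8 f(8,8)=1
t=9: f(9,-1)=90 f(9,1)=117 f(9,3)=83 f(9,5)=36 f(9,7)=9 f(9,9)=1
t=10: f(10,-2)=90 f(10,0)=207 f(10,2)=200 f(10,4)=119 f(10,6)=45 f(10,8)=10 f(10,10)=1
t=11: f(11,-1)=297 f(11,1)=407 f(11,3)=319 f(11,5)=164 f(11,7)=55 f(11,9)=11 f(11,11)=1
t=12: f(12,-2)=297 f(12,0)=704 f(12,2)=726 f(12,4)=483 f(12,6)=219 f(12,8)=66 f(12,10)=12 f(12,12)=1
t=13: f(13,-1)=1001 f(13,1)=1430 f(13,3)=1209 f(13,5)=702 f(13,7)=285 f(13,9)=78 f(13,11)=13 f(13,13)=1
t=14: f(14,-2)=1001 f(14,0)=2431 f(14,2)=2639 f(14,4)=1911 f(14,6)=987 f(14,8)=363 f(14,10)=91 f(14,12)=14 f(14,14)=1
t=15: f(15,-1)=3432 f(15,1)=5070 f(15,3)=4550 f(15,5)=2898 f(15,7)=1350 f(15,9)=454 f(15,11)=105 f(15,13)=15 f(15,15)=1
t=16: f(16,-2)=3432 f(16,0)=8502 f(16,2)=9620 f(16,4)=7448 f(16,6)=4248 f(16,8)=1804 f(16,10)=559 f(16,12)=120 f(16,14)=16 f(16,16)=1
t=17: f(17,-1)=11934 f(17,1)=18122 f(17,3)=17068 f(17,5)=11696 f(17,7)=6052 f(17,9)=2363 f(17,11)=679 f(17,13)=136 f(17,15)=17 f(17,17)=1
t=18: f(18,-2)=11934 f(18,0)=30056 f(18,2)=35190 f(18,4)=28764 f(18,6)=17748 f(18,8)=8415 f(18,10)=3042 f(18,12)=815 f(18,14)=153 f(18,16)=18 f(18,18)=1
Σ_s f(18,s) = 136136
P = 136136/262144 = 17017/32768

Answer: 17017/32768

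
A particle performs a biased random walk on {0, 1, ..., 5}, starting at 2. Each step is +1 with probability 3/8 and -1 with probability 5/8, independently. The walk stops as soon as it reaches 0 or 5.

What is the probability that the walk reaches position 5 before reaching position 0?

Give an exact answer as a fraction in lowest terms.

Answer: 216/1441

Derivation:
Biased walk: p = 3/8, q = 5/8, r = q/p = 5/3
Gambler's ruin: P(hit 5 before 0 | start at 2) = (1 - r^a)/(1 - r^N)
r^2 = 25/9; r^5 = 3125/243
P = (1 - 25/9) / (1 - 3125/243) = -16/9 / -2882/243 = 216/1441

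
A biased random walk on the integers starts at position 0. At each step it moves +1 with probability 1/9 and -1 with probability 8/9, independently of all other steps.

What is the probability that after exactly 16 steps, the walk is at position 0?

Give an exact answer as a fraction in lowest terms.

To be at 0 after 16 steps: need exactly 8 steps of +1 and 8 of -1.
Number of such sequences: C(16,8) = 12870
Each has probability (1/9)^8 · (8/9)^8 = 16777216/1853020188851841
P = 12870 · 16777216/1853020188851841 = 23991418880/205891132094649

Answer: 23991418880/205891132094649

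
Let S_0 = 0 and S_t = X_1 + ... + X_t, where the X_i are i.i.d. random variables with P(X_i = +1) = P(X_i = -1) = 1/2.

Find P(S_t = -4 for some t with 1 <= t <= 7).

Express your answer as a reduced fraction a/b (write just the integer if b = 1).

Answer: 1/8

Derivation:
Count via complement. Let g(t,s) = #length-t paths at position s with S_1..S_t all ≠ -4.
g(t,s) = g(t-1,s-1) + g(t-1,s+1) for s ≠ -4; g(t,-4) = 0.
t=0: g(0,0)=1
t=1: g(1,-1)=1 g(1,1)=1
t=2: g(2,-2)=1 g(2,0)=2 g(2,2)=1
t=3: g(3,-3)=1 g(3,-1)=3 g(3,1)=3 g(3,3)=1
t=4: g(4,-2)=4 g(4,0)=6 g(4,2)=4 g(4,4)=1
t=5: g(5,-3)=4 g(5,-1)=10 g(5,1)=10 g(5,3)=5 g(5,5)=1
t=6: g(6,-2)=14 g(6,0)=20 g(6,2)=15 g(6,4)=6 g(6,6)=1
t=7: g(7,-3)=14 g(7,-1)=34 g(7,1)=35 g(7,3)=21 g(7,5)=7 g(7,7)=1
Paths never hitting -4: Σ_s g(7,s) = 112
Paths hitting -4: 2^7 - 112 = 16
P = 16/128 = 1/8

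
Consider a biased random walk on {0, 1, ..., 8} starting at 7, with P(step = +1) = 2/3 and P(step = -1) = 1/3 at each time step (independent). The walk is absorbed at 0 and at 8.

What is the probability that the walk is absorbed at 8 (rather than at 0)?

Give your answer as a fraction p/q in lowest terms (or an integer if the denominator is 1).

Answer: 254/255

Derivation:
Biased walk: p = 2/3, q = 1/3, r = q/p = 1/2
Gambler's ruin: P(hit 8 before 0 | start at 7) = (1 - r^a)/(1 - r^N)
r^7 = 1/128; r^8 = 1/256
P = (1 - 1/128) / (1 - 1/256) = 127/128 / 255/256 = 254/255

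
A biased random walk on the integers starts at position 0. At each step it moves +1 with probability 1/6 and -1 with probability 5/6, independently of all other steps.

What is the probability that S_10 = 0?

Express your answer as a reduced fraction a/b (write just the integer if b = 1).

To be at 0 after 10 steps: need exactly 5 steps of +1 and 5 of -1.
Number of such sequences: C(10,5) = 252
Each has probability (1/6)^5 · (5/6)^5 = 3125/60466176
P = 252 · 3125/60466176 = 21875/1679616

Answer: 21875/1679616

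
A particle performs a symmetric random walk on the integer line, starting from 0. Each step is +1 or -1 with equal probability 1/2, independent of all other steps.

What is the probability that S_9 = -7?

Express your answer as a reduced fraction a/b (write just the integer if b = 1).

To reach position -7 after 9 steps: need 1 step of +1 and 8 of -1.
Favorable paths: C(9,1) = 9
Total paths: 2^9 = 512
P = 9/512 = 9/512

Answer: 9/512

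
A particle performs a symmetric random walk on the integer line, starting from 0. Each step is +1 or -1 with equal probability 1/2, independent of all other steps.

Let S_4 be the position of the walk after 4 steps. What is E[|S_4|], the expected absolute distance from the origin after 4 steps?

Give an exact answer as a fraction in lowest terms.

Answer: 3/2

Derivation:
S_4 takes values m ≡ 0 (mod 2) with |m| ≤ 4; P(S_4=m) = C(4,(4+m)/2)/2^4.
Total paths: 2^4 = 16
Distribution: P(S=-4)=1/16, P(S=-2)=4/16, P(S=0)=6/16, P(S=2)=4/16, P(S=4)=1/16
E[|S_4|] = Σ_m |m|·P(S_4=m) = 24/16 = 3/2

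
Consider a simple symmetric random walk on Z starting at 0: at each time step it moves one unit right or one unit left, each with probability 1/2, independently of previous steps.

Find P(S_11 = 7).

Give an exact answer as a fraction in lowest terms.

To reach position 7 after 11 steps: need 9 steps of +1 and 2 of -1.
Favorable paths: C(11,9) = 55
Total paths: 2^11 = 2048
P = 55/2048 = 55/2048

Answer: 55/2048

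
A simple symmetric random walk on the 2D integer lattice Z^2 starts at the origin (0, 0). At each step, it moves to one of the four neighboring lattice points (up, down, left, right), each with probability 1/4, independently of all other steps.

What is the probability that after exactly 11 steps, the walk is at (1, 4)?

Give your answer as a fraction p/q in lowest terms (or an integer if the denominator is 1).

Let h be the number of horizontal steps (so 11-h are vertical). To end at (1,4) need (h+1)/2 right-steps and ((11-h)+4)/2 up-steps.
Sum over h with 1 ≤ h ≤ 7, h ≡ 1 (mod 2), 11-h ≡ 0 (mod 2):
h=1: C(11,1)·C(1,1)·C(10,7) = 11·1·120 = 1320
h=3: C(11,3)·C(3,2)·C(8,6) = 165·3·28 = 13860
h=5: C(11,5)·C(5,3)·C(6,5) = 462·10·6 = 27720
h=7: C(11,7)·C(7,4)·C(4,4) = 330·35·1 = 11550
Total favorable: 54450
Total paths: 4^11 = 4194304
P = 54450/4194304 = 27225/2097152

Answer: 27225/2097152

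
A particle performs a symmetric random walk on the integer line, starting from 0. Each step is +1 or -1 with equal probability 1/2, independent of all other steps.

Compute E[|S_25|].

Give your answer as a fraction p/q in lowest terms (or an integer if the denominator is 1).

S_25 takes values m ≡ 1 (mod 2) with |m| ≤ 25; P(S_25=m) = C(25,(25+m)/2)/2^25.
Total paths: 2^25 = 33554432
Distribution: P(S=-25)=1/33554432, P(S=-23)=25/33554432, P(S=-21)=300/33554432, P(S=-19)=2300/33554432, P(S=-17)=12650/33554432, P(S=-15)=53130/33554432, P(S=-13)=177100/33554432, P(S=-11)=480700/33554432, P(S=-9)=1081575/33554432, P(S=-7)=2042975/33554432, P(S=-5)=3268760/33554432, P(S=-3)=4457400/33554432, P(S=-1)=5200300/33554432, P(S=1)=5200300/33554432, P(S=3)=4457400/33554432, P(S=5)=3268760/33554432, P(S=7)=2042975/33554432, P(S=9)=1081575/33554432, P(S=11)=480700/33554432, P(S=13)=177100/33554432, P(S=15)=53130/33554432, P(S=17)=12650/33554432, P(S=19)=2300/33554432, P(S=21)=300/33554432, P(S=23)=25/33554432, P(S=25)=1/33554432
E[|S_25|] = Σ_m |m|·P(S_25=m) = 135207800/33554432 = 16900975/4194304

Answer: 16900975/4194304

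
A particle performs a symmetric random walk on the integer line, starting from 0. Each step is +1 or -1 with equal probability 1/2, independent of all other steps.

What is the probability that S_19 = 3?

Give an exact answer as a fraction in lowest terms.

To reach position 3 after 19 steps: need 11 steps of +1 and 8 of -1.
Favorable paths: C(19,11) = 75582
Total paths: 2^19 = 524288
P = 75582/524288 = 37791/262144

Answer: 37791/262144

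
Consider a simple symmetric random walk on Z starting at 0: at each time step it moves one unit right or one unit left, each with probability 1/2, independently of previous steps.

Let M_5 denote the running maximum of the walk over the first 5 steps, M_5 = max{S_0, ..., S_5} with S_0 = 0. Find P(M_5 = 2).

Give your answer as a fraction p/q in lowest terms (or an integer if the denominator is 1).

Answer: 5/32

Derivation:
Let M_5 = max(S_0,...,S_5). Use the reflection principle: for j ≥ 1, #{paths with M_5 ≥ j} = #{S_5 ≥ j} + #{S_5 ≥ j+1}.
By reflection, #{M_5 ≥ 2} = #{S_5 ≥ 2} + #{S_5 ≥ 3} = 6 + 6 = 12.
#{M_5 ≥ 3} = #{S_5 ≥ 3} + #{S_5 ≥ 4} = 6 + 1 = 7.
#{M_5 = 2} = 12 - 7 = 5.
P(M_5 = 2) = 5/32 = 5/32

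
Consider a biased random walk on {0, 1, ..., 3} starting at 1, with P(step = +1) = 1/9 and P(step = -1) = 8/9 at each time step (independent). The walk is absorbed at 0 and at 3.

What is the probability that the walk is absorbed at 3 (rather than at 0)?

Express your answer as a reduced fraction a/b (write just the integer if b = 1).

Biased walk: p = 1/9, q = 8/9, r = q/p = 8
Gambler's ruin: P(hit 3 before 0 | start at 1) = (1 - r^a)/(1 - r^N)
r^1 = 8; r^3 = 512
P = (1 - 8) / (1 - 512) = -7 / -511 = 1/73

Answer: 1/73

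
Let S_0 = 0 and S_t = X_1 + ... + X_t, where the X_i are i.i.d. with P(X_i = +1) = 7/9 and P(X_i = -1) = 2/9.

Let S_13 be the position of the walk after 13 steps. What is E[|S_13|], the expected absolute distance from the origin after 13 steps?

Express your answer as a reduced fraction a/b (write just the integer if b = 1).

Answer: 683450831219/94143178827

Derivation:
S_13 takes values m ≡ 1 (mod 2) with |m| ≤ 13; P(S_13=m) = C(13,(13+m)/2) · (7/9)^((13+m)/2) · (2/9)^((13-m)/2).
Distribution: P(S=-13)=8192/2541865828329, P(S=-11)=372736/2541865828329, P(S=-9)=2609152/847288609443, P(S=-7)=100452352/2541865828329, P(S=-5)=878958080/2541865828329, P(S=-3)=615270656/282429536481, P(S=-1)=8613789184/847288609443, P(S=1)=30148262144/847288609443, P(S=3)=26379729376/282429536481, P(S=5)=461645264080/2541865828329, P(S=7)=646303369712/2541865828329, P(S=9)=205641981272/847288609443, P(S=11)=359873467226/2541865828329, P(S=13)=96889010407/2541865828329
E[|S_13|] = Σ_m |m|·P(S_13=m) = 683450831219/94143178827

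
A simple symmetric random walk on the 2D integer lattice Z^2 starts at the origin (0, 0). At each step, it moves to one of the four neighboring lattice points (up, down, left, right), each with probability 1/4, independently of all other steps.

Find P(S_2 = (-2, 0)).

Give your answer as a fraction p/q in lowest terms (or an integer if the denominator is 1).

Answer: 1/16

Derivation:
Let h be the number of horizontal steps (so 2-h are vertical). To end at (-2,0) need (h-2)/2 right-steps and ((2-h)+0)/2 up-steps.
Sum over h with 2 ≤ h ≤ 2, h ≡ 0 (mod 2), 2-h ≡ 0 (mod 2):
h=2: C(2,2)·C(2,0)·C(0,0) = 1·1·1 = 1
Total favorable: 1
Total paths: 4^2 = 16
P = 1/16 = 1/16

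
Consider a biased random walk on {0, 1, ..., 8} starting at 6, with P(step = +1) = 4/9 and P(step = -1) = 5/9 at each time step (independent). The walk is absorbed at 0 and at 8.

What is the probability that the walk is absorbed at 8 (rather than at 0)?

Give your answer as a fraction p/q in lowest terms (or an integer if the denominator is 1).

Biased walk: p = 4/9, q = 5/9, r = q/p = 5/4
Gambler's ruin: P(hit 8 before 0 | start at 6) = (1 - r^a)/(1 - r^N)
r^6 = 15625/4096; r^8 = 390625/65536
P = (1 - 15625/4096) / (1 - 390625/65536) = -11529/4096 / -325089/65536 = 20496/36121

Answer: 20496/36121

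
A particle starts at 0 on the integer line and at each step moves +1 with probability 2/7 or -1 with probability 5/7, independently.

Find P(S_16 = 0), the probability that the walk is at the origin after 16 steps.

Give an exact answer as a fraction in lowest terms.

To be at 0 after 16 steps: need exactly 8 steps of +1 and 8 of -1.
Number of such sequences: C(16,8) = 12870
Each has probability (2/7)^8 · (5/7)^8 = 100000000/33232930569601
P = 12870 · 100000000/33232930569601 = 1287000000000/33232930569601

Answer: 1287000000000/33232930569601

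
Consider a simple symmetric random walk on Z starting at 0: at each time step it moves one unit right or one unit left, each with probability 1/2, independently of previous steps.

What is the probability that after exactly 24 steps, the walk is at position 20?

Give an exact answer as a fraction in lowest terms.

Answer: 69/4194304

Derivation:
To reach position 20 after 24 steps: need 22 steps of +1 and 2 of -1.
Favorable paths: C(24,22) = 276
Total paths: 2^24 = 16777216
P = 276/16777216 = 69/4194304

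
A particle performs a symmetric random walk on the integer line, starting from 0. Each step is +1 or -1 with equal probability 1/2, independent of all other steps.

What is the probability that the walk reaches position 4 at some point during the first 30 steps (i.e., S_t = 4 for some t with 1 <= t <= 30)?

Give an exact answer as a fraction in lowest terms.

Answer: 15875597/33554432

Derivation:
Count via complement. Let g(t,s) = #length-t paths at position s with S_1..S_t all ≠ 4.
g(t,s) = g(t-1,s-1) + g(t-1,s+1) for s ≠ 4; g(t,4) = 0.
t=0: g(0,0)=1
t=1: g(1,-1)=1 g(1,1)=1
t=2: g(2,-2)=1 g(2,0)=2 g(2,2)=1
t=3: g(3,-3)=1 g(3,-1)=3 g(3,1)=3 g(3,3)=1
t=4: g(4,-4)=1 g(4,-2)=4 g(4,0)=6 g(4,2)=4
t=5: g(5,-5)=1 g(5,-3)=5 g(5,-1)=10 g(5,1)=10 g(5,3)=4
t=6: g(6,-6)=1 g(6,-4)=6 g(6,-2)=15 g(6,0)=20 g(6,2)=14
t=7: g(7,-7)=1 g(7,-5)=7 g(7,-3)=21 g(7,-1)=35 g(7,1)=34 g(7,3)=14
t=8: g(8,-8)=1 g(8,-6)=8 g(8,-4)=28 g(8,-2)=56 g(8,0)=69 g(8,2)=48
t=9: g(9,-9)=1 g(9,-7)=9 g(9,-5)=36 g(9,-3)=84 g(9,-1)=125 g(9,1)=117 g(9,3)=48
t=10: g(10,-10)=1 g(10,-8)=10 g(10,-6)=45 g(10,-4)=120 g(10,-2)=209 g(10,0)=242 g(10,2)=165
t=11: g(11,-11)=1 g(11,-9)=11 g(11,-7)=55 g(11,-5)=165 g(11,-3)=329 g(11,-1)=451 g(11,1)=407 g(11,3)=165
t=12: g(12,-12)=1 g(12,-10)=12 g(12,-8)=66 g(12,-6)=220 g(12,-4)=494 g(12,-2)=780 g(12,0)=858 g(12,2)=572
t=13: g(13,-13)=1 g(13,-11)=13 g(13,-9)=78 g(13,-7)=286 g(13,-5)=714 g(13,-3)=1274 g(13,-1)=1638 g(13,1)=1430 g(13,3)=572
t=14: g(14,-14)=1 g(14,-12)=14 g(14,-10)=91 g(14,-8)=364 g(14,-6)=1000 g(14,-4)=1988 g(14,-2)=2912 g(14,0)=3068 g(14,2)=2002
t=15: g(15,-15)=1 g(15,-13)=15 g(15,-11)=105 g(15,-9)=455 g(15,-7)=1364 g(15,-5)=2988 g(15,-3)=4900 g(15,-1)=5980 g(15,1)=5070 g(15,3)=2002
t=16: g(16,-16)=1 g(16,-14)=16 g(16,-12)=120 g(16,-10)=560 g(16,-8)=1819 g(16,-6)=4352 g(16,-4)=7888 g(16,-2)=10880 g(16,0)=11050 g(16,2)=7072
t=17: g(17,-17)=1 g(17,-15)=17 g(17,-13)=136 g(17,-11)=680 g(17,-9)=2379 g(17,-7)=6171 g(17,-5)=12240 g(17,-3)=18768 g(17,-1)=21930 g(17,1)=18122 g(17,3)=7072
t=18: g(18,-18)=1 g(18,-16)=18 g(18,-14)=153 g(18,-12)=816 g(18,-10)=3059 g(18,-8)=8550 g(18,-6)=18411 g(18,-4)=31008 g(18,-2)=40698 g(18,0)=40052 g(18,2)=25194
t=19: g(19,-19)=1 g(19,-17)=19 g(19,-15)=171 g(19,-13)=969 g(19,-11)=3875 g(19,-9)=11609 g(19,-7)=26961 g(19,-5)=49419 g(19,-3)=71706 g(19,-1)=80750 g(19,1)=65246 g(19,3)=25194
t=20: g(20,-20)=1 g(20,-18)=20 g(20,-16)=190 g(20,-14)=1140 g(20,-12)=4844 g(20,-10)=15484 g(20,-8)=38570 g(20,-6)=76380 g(20,-4)=121125 g(20,-2)=152456 g(20,0)=145996 g(20,2)=90440
t=21: g(21,-21)=1 g(21,-19)=21 g(21,-17)=210 g(21,-15)=1330 g(21,-13)=5984 g(21,-11)=20328 g(21,-9)=54054 g(21,-7)=114950 g(21,-5)=197505 g(21,-3)=273581 g(21,-1)=298452 g(21,1)=236436 g(21,3)=90440
t=22: g(22,-22)=1 g(22,-20)=22 g(22,-18)=231 g(22,-16)=1540 g(22,-14)=7314 g(22,-12)=26312 g(22,-10)=74382 g(22,-8)=169004 g(22,-6)=312455 g(22,-4)=471086 g(22,-2)=572033 g(22,0)=534888 g(22,2)=326876
t=23: g(23,-23)=1 g(23,-21)=23 g(23,-19)=253 g(23,-17)=1771 g(23,-15)=8854 g(23,-13)=33626 g(23,-11)=100694 g(23,-9)=243386 g(23,-7)=481459 g(23,-5)=783541 g(23,-3)=1043119 g(23,-1)=1106921 g(23,1)=861764 g(23,3)=326876
t=24: g(24,-24)=1 g(24,-22)=24 g(24,-20)=276 g(24,-18)=2024 g(24,-16)=10625 g(24,-14)=42480 g(24,-12)=134320 g(24,-10)=344080 g(24,-8)=724845 g(24,-6)=1265000 g(24,-4)=1826660 g(24,-2)=2150040 g(24,0)=1968685 g(24,2)=1188640
t=25: g(25,-25)=1 g(25,-23)=25 g(25,-21)=300 g(25,-19)=2300 g(25,-17)=12649 g(25,-15)=53105 g(25,-13)=176800 g(25,-11)=478400 g(25,-9)=1068925 g(25,-7)=1989845 g(25,-5)=3091660 g(25,-3)=3976700 g(25,-1)=4118725 g(25,1)=3157325 g(25,3)=1188640
t=26: g(26,-26)=1 g(26,-24)=26 g(26,-22)=325 g(26,-20)=2600 g(26,-18)=14949 g(26,-16)=65754 g(26,-14)=229905 g(26,-12)=655200 g(26,-10)=1547325 g(26,-8)=3058770 g(26,-6)=5081505 g(26,-4)=7068360 g(26,-2)=8095425 g(26,0)=7276050 g(26,2)=4345965
t=27: g(27,-27)=1 g(27,-25)=27 g(27,-23)=351 g(27,-21)=2925 g(27,-19)=17549 g(27,-17)=80703 g(27,-15)=295659 g(27,-13)=885105 g(27,-11)=2202525 g(27,-9)=4606095 g(27,-7)=8140275 g(27,-5)=12149865 g(27,-3)=15163785 g(27,-1)=15371475 g(27,1)=11622015 g(27,3)=4345965
t=28: g(28,-28)=1 g(28,-26)=28 g(28,-24)=378 g(28,-22)=3276 g(28,-20)=20474 g(28,-18)=98252 g(28,-16)=376362 g(28,-14)=1180764 g(28,-12)=3087630 g(28,-10)=6808620 g(28,-8)=12746370 g(28,-6)=20290140 g(28,-4)=27313650 g(28,-2)=30535260 g(28,0)=26993490 g(28,2)=15967980
t=29: g(29,-29)=1 g(29,-27)=29 g(29,-25)=406 g(29,-23)=3654 g(29,-21)=23750 g(29,-19)=118726 g(29,-17)=474614 g(29,-15)=1557126 g(29,-13)=4268394 g(29,-11)=9896250 g(29,-9)=19554990 g(29,-7)=33036510 g(29,-5)=47603790 g(29,-3)=57848910 g(29,-1)=57528750 g(29,1)=42961470 g(29,3)=15967980
t=30: g(30,-30)=1 g(30,-28)=30 g(30,-26)=435 g(30,-24)=4060 g(30,-22)=27404 g(30,-20)=142476 g(30,-18)=593340 g(30,-16)=2031740 g(30,-14)=5825520 g(30,-12)=14164644 g(30,-10)=29451240 g(30,-8)=52591500 g(30,-6)=80640300 g(30,-4)=105452700 g(30,-2)=115377660 g(30,0)=100490220 g(30,2)=58929450
Paths never hitting 4: Σ_s g(30,s) = 565722720
Paths hitting 4: 2^30 - 565722720 = 508019104
P = 508019104/1073741824 = 15875597/33554432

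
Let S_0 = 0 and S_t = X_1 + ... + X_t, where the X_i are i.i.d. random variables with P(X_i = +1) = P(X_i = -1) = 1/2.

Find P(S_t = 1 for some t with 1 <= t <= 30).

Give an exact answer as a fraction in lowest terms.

Count via complement. Let g(t,s) = #length-t paths at position s with S_1..S_t all ≠ 1.
g(t,s) = g(t-1,s-1) + g(t-1,s+1) for s ≠ 1; g(t,1) = 0.
t=0: g(0,0)=1
t=1: g(1,-1)=1
t=2: g(2,-2)=1 g(2,0)=1
t=3: g(3,-3)=1 g(3,-1)=2
t=4: g(4,-4)=1 g(4,-2)=3 g(4,0)=2
t=5: g(5,-5)=1 g(5,-3)=4 g(5,-1)=5
t=6: g(6,-6)=1 g(6,-4)=5 g(6,-2)=9 g(6,0)=5
t=7: g(7,-7)=1 g(7,-5)=6 g(7,-3)=14 g(7,-1)=14
t=8: g(8,-8)=1 g(8,-6)=7 g(8,-4)=20 g(8,-2)=28 g(8,0)=14
t=9: g(9,-9)=1 g(9,-7)=8 g(9,-5)=27 g(9,-3)=48 g(9,-1)=42
t=10: g(10,-10)=1 g(10,-8)=9 g(10,-6)=35 g(10,-4)=75 g(10,-2)=90 g(10,0)=42
t=11: g(11,-11)=1 g(11,-9)=10 g(11,-7)=44 g(11,-5)=110 g(11,-3)=165 g(11,-1)=132
t=12: g(12,-12)=1 g(12,-10)=11 g(12,-8)=54 g(12,-6)=154 g(12,-4)=275 g(12,-2)=297 g(12,0)=132
t=13: g(13,-13)=1 g(13,-11)=12 g(13,-9)=65 g(13,-7)=208 g(13,-5)=429 g(13,-3)=572 g(13,-1)=429
t=14: g(14,-14)=1 g(14,-12)=13 g(14,-10)=77 g(14,-8)=273 g(14,-6)=637 g(14,-4)=1001 g(14,-2)=1001 g(14,0)=429
t=15: g(15,-15)=1 g(15,-13)=14 g(15,-11)=90 g(15,-9)=350 g(15,-7)=910 g(15,-5)=1638 g(15,-3)=2002 g(15,-1)=1430
t=16: g(16,-16)=1 g(16,-14)=15 g(16,-12)=104 g(16,-10)=440 g(16,-8)=1260 g(16,-6)=2548 g(16,-4)=3640 g(16,-2)=3432 g(16,0)=1430
t=17: g(17,-17)=1 g(17,-15)=16 g(17,-13)=119 g(17,-11)=544 g(17,-9)=1700 g(17,-7)=3808 g(17,-5)=6188 g(17,-3)=7072 g(17,-1)=4862
t=18: g(18,-18)=1 g(18,-16)=17 g(18,-14)=135 g(18,-12)=663 g(18,-10)=2244 g(18,-8)=5508 g(18,-6)=9996 g(18,-4)=13260 g(18,-2)=11934 g(18,0)=4862
t=19: g(19,-19)=1 g(19,-17)=18 g(19,-15)=152 g(19,-13)=798 g(19,-11)=2907 g(19,-9)=7752 g(19,-7)=15504 g(19,-5)=23256 g(19,-3)=25194 g(19,-1)=16796
t=20: g(20,-20)=1 g(20,-18)=19 g(20,-16)=170 g(20,-14)=950 g(20,-12)=3705 g(20,-10)=10659 g(20,-8)=23256 g(20,-6)=38760 g(20,-4)=48450 g(20,-2)=41990 g(20,0)=16796
t=21: g(21,-21)=1 g(21,-19)=20 g(21,-17)=189 g(21,-15)=1120 g(21,-13)=4655 g(21,-11)=14364 g(21,-9)=33915 g(21,-7)=62016 g(21,-5)=87210 g(21,-3)=90440 g(21,-1)=58786
t=22: g(22,-22)=1 g(22,-20)=21 g(22,-18)=209 g(22,-16)=1309 g(22,-14)=5775 g(22,-12)=19019 g(22,-10)=48279 g(22,-8)=95931 g(22,-6)=149226 g(22,-4)=177650 g(22,-2)=149226 g(22,0)=58786
t=23: g(23,-23)=1 g(23,-21)=22 g(23,-19)=230 g(23,-17)=1518 g(23,-15)=7084 g(23,-13)=24794 g(23,-11)=67298 g(23,-9)=144210 g(23,-7)=245157 g(23,-5)=326876 g(23,-3)=326876 g(23,-1)=208012
t=24: g(24,-24)=1 g(24,-22)=23 g(24,-20)=252 g(24,-18)=1748 g(24,-16)=8602 g(24,-14)=31878 g(24,-12)=92092 g(24,-10)=211508 g(24,-8)=389367 g(24,-6)=572033 g(24,-4)=653752 g(24,-2)=534888 g(24,0)=208012
t=25: g(25,-25)=1 g(25,-23)=24 g(25,-21)=275 g(25,-19)=2000 g(25,-17)=10350 g(25,-15)=40480 g(25,-13)=123970 g(25,-11)=303600 g(25,-9)=600875 g(25,-7)=961400 g(25,-5)=1225785 g(25,-3)=1188640 g(25,-1)=742900
t=26: g(26,-26)=1 g(26,-24)=25 g(26,-22)=299 g(26,-20)=2275 g(26,-18)=12350 g(26,-16)=50830 g(26,-14)=164450 g(26,-12)=427570 g(26,-10)=904475 g(26,-8)=1562275 g(26,-6)=2187185 g(26,-4)=2414425 g(26,-2)=1931540 g(26,0)=742900
t=27: g(27,-27)=1 g(27,-25)=26 g(27,-23)=324 g(27,-21)=2574 g(27,-19)=14625 g(27,-17)=63180 g(27,-15)=215280 g(27,-13)=592020 g(27,-11)=1332045 g(27,-9)=2466750 g(27,-7)=3749460 g(27,-5)=4601610 g(27,-3)=4345965 g(27,-1)=2674440
t=28: g(28,-28)=1 g(28,-26)=27 g(28,-24)=350 g(28,-22)=2898 g(28,-20)=17199 g(28,-18)=77805 g(28,-16)=278460 g(28,-14)=807300 g(28,-12)=1924065 g(28,-10)=3798795 g(28,-8)=6216210 g(28,-6)=8351070 g(28,-4)=8947575 g(28,-2)=7020405 g(28,0)=2674440
t=29: g(29,-29)=1 g(29,-27)=28 g(29,-25)=377 g(29,-23)=3248 g(29,-21)=20097 g(29,-19)=95004 g(29,-17)=356265 g(29,-15)=1085760 g(29,-13)=2731365 g(29,-11)=5722860 g(29,-9)=10015005 g(29,-7)=14567280 g(29,-5)=17298645 g(29,-3)=15967980 g(29,-1)=9694845
t=30: g(30,-30)=1 g(30,-28)=29 g(30,-26)=405 g(30,-24)=3625 g(30,-22)=23345 g(30,-20)=115101 g(30,-18)=451269 g(30,-16)=1442025 g(30,-14)=3817125 g(30,-12)=8454225 g(30,-10)=15737865 g(30,-8)=24582285 g(30,-6)=31865925 g(30,-4)=33266625 g(30,-2)=25662825 g(30,0)=9694845
Paths never hitting 1: Σ_s g(30,s) = 155117520
Paths hitting 1: 2^30 - 155117520 = 918624304
P = 918624304/1073741824 = 57414019/67108864

Answer: 57414019/67108864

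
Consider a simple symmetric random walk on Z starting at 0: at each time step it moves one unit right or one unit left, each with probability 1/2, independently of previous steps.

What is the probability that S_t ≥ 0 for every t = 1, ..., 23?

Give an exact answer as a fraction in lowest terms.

Let f(t,s) = #length-t paths at position s with S_1..S_t all ≥ 0.
f(t,s) = f(t-1,s-1) + f(t-1,s+1) for s ≥ 0; f(t,s) = 0 for s < 0.
t=0: f(0,0)=1
t=1: f(1,1)=1
t=2: f(2,0)=1 f(2,2)=1
t=3: f(3,1)=2 f(3,3)=1
t=4: f(4,0)=2 f(4,2)=3 f(4,4)=1
t=5: f(5,1)=5 f(5,3)=4 f(5,5)=1
t=6: f(6,0)=5 f(6,2)=9 f(6,4)=5 f(6,6)=1
t=7: f(7,1)=14 f(7,3)=14 f(7,5)=6 f(7,7)=1
t=8: f(8,0)=14 f(8,2)=28 f(8,4)=20 f(8,6)=7 f(8,8)=1
t=9: f(9,1)=42 f(9,3)=48 f(9,5)=27 f(9,7)=8 f(9,9)=1
t=10: f(10,0)=42 f(10,2)=90 f(10,4)=75 f(10,6)=35 f(10,8)=9 f(10,10)=1
t=11: f(11,1)=132 f(11,3)=165 f(11,5)=110 f(11,7)=44 f(11,9)=10 f(11,11)=1
t=12: f(12,0)=132 f(12,2)=297 f(12,4)=275 f(12,6)=154 f(12,8)=54 f(12,10)=11 f(12,12)=1
t=13: f(13,1)=429 f(13,3)=572 f(13,5)=429 f(13,7)=208 f(13,9)=65 f(13,11)=12 f(13,13)=1
t=14: f(14,0)=429 f(14,2)=1001 f(14,4)=1001 f(14,6)=637 f(14,8)=273 f(14,10)=77 f(14,12)=13 f(14,14)=1
t=15: f(15,1)=1430 f(15,3)=2002 f(15,5)=1638 f(15,7)=910 f(15,9)=350 f(15,11)=90 f(15,13)=14 f(15,15)=1
t=16: f(16,0)=1430 f(16,2)=3432 f(16,4)=3640 f(16,6)=2548 f(16,8)=1260 f(16,10)=440 f(16,12)=104 f(16,14)=15 f(16,16)=1
t=17: f(17,1)=4862 f(17,3)=7072 f(17,5)=6188 f(17,7)=3808 f(17,9)=1700 f(17,11)=544 f(17,13)=119 f(17,15)=16 f(17,17)=1
t=18: f(18,0)=4862 f(18,2)=11934 f(18,4)=13260 f(18,6)=9996 f(18,8)=5508 f(18,10)=2244 f(18,12)=663 f(18,14)=135 f(18,16)=17 f(18,18)=1
t=19: f(19,1)=16796 f(19,3)=25194 f(19,5)=23256 f(19,7)=15504 f(19,9)=7752 f(19,11)=2907 f(19,13)=798 f(19,15)=152 f(19,17)=18 f(19,19)=1
t=20: f(20,0)=16796 f(20,2)=41990 f(20,4)=48450 f(20,6)=38760 f(20,8)=23256 f(20,10)=10659 f(20,12)=3705 f(20,14)=950 f(20,16)=170 f(20,18)=19 f(20,20)=1
t=21: f(21,1)=58786 f(21,3)=90440 f(21,5)=87210 f(21,7)=62016 f(21,9)=33915 f(21,11)=14364 f(21,13)=4655 f(21,15)=1120 f(21,17)=189 f(21,19)=20 f(21,21)=1
t=22: f(22,0)=58786 f(22,2)=149226 f(22,4)=177650 f(22,6)=149226 f(22,8)=95931 f(22,10)=48279 f(22,12)=19019 f(22,14)=5775 f(22,16)=1309 f(22,18)=209 f(22,20)=21 f(22,22)=1
t=23: f(23,1)=208012 f(23,3)=326876 f(23,5)=326876 f(23,7)=245157 f(23,9)=144210 f(23,11)=67298 f(23,13)=24794 f(23,15)=7084 f(23,17)=1518 f(23,19)=230 f(23,21)=22 f(23,23)=1
Σ_s f(23,s) = 1352078
P = 1352078/8388608 = 676039/4194304

Answer: 676039/4194304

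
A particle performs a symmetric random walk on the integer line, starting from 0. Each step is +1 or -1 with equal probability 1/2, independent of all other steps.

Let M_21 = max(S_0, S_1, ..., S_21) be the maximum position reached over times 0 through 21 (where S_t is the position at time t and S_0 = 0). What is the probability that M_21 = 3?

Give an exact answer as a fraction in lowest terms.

Let M_21 = max(S_0,...,S_21). Use the reflection principle: for j ≥ 1, #{paths with M_21 ≥ j} = #{S_21 ≥ j} + #{S_21 ≥ j+1}.
By reflection, #{M_21 ≥ 3} = #{S_21 ≥ 3} + #{S_21 ≥ 4} = 695860 + 401930 = 1097790.
#{M_21 ≥ 4} = #{S_21 ≥ 4} + #{S_21 ≥ 5} = 401930 + 401930 = 803860.
#{M_21 = 3} = 1097790 - 803860 = 293930.
P(M_21 = 3) = 293930/2097152 = 146965/1048576

Answer: 146965/1048576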